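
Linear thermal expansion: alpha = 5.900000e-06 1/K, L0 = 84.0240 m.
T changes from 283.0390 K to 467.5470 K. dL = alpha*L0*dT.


dT = 184.5080 K
dL = 5.900000e-06 * 84.0240 * 184.5080 = 0.091468 m
L_final = 84.115468 m

dL = 0.091468 m


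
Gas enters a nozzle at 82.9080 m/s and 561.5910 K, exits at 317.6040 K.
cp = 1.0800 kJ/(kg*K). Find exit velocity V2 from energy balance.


dT = 243.9870 K
2*cp*1000*dT = 527011.9200
V1^2 = 6873.7365
V2 = sqrt(533885.6565) = 730.6748 m/s

730.6748 m/s


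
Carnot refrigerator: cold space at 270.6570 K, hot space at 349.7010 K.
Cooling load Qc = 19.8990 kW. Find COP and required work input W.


COP = 270.6570 / 79.0440 = 3.4241
W = 19.8990 / 3.4241 = 5.8114 kW

COP = 3.4241, W = 5.8114 kW


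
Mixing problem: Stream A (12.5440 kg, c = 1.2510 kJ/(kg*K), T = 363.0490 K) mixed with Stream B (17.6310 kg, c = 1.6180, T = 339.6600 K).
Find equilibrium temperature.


num = 15386.6290
den = 44.2195
Tf = 347.9602 K

347.9602 K


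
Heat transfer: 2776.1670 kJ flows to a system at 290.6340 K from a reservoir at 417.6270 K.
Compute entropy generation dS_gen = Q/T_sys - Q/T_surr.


dS_sys = 2776.1670/290.6340 = 9.5521 kJ/K
dS_surr = -2776.1670/417.6270 = -6.6475 kJ/K
dS_gen = 9.5521 - 6.6475 = 2.9046 kJ/K (irreversible)

dS_gen = 2.9046 kJ/K, irreversible


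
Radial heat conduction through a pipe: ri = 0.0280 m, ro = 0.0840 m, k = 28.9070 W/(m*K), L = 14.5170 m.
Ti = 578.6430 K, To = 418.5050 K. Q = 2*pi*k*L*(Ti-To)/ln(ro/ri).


dT = 160.1380 K
ln(ro/ri) = 1.0986
Q = 2*pi*28.9070*14.5170*160.1380 / 1.0986 = 384334.8048 W

384334.8048 W


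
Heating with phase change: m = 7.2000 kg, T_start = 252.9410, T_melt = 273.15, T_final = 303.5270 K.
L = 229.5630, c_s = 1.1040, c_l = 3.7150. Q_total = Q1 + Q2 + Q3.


Q1 (sensible, solid) = 7.2000 * 1.1040 * 20.2090 = 160.6373 kJ
Q2 (latent) = 7.2000 * 229.5630 = 1652.8536 kJ
Q3 (sensible, liquid) = 7.2000 * 3.7150 * 30.3770 = 812.5240 kJ
Q_total = 2626.0149 kJ

2626.0149 kJ


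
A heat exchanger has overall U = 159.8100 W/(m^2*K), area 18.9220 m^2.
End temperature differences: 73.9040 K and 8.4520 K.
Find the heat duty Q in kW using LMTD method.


LMTD = 30.1850 K
Q = 159.8100 * 18.9220 * 30.1850 = 91277.0829 W = 91.2771 kW

91.2771 kW


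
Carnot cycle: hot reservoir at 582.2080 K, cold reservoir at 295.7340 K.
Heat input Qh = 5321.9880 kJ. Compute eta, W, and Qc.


eta = 1 - 295.7340/582.2080 = 0.4920
W = 0.4920 * 5321.9880 = 2618.6710 kJ
Qc = 5321.9880 - 2618.6710 = 2703.3170 kJ

eta = 49.2048%, W = 2618.6710 kJ, Qc = 2703.3170 kJ


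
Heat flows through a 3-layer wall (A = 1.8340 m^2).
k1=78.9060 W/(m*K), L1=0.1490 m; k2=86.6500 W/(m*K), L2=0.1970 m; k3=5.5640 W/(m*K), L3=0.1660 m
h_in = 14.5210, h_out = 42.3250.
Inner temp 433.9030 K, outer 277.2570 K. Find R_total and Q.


R_conv_in = 1/(14.5210*1.8340) = 0.0375
R_1 = 0.1490/(78.9060*1.8340) = 0.0010
R_2 = 0.1970/(86.6500*1.8340) = 0.0012
R_3 = 0.1660/(5.5640*1.8340) = 0.0163
R_conv_out = 1/(42.3250*1.8340) = 0.0129
R_total = 0.0690 K/W
Q = 156.6460 / 0.0690 = 2271.2555 W

R_total = 0.0690 K/W, Q = 2271.2555 W


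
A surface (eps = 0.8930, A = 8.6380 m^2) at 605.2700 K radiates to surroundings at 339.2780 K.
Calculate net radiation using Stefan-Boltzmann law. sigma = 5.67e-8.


T^4 = 1.3421e+11
Tsurr^4 = 1.3250e+10
Q = 0.8930 * 5.67e-8 * 8.6380 * 1.2096e+11 = 52905.6117 W

52905.6117 W


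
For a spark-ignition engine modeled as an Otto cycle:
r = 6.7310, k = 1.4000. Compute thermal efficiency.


r^(k-1) = 2.1440
eta = 1 - 1/2.1440 = 0.5336 = 53.3590%

53.3590%


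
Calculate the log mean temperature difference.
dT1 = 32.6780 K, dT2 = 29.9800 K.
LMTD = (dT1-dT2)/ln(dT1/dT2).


dT1/dT2 = 1.0900
ln(dT1/dT2) = 0.0862
LMTD = 2.6980 / 0.0862 = 31.3096 K

31.3096 K


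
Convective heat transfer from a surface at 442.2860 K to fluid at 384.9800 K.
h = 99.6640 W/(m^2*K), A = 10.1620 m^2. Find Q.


dT = 57.3060 K
Q = 99.6640 * 10.1620 * 57.3060 = 58038.6898 W

58038.6898 W


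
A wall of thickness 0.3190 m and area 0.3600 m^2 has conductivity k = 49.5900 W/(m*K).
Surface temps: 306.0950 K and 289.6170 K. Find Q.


dT = 16.4780 K
Q = 49.5900 * 0.3600 * 16.4780 / 0.3190 = 922.1688 W

922.1688 W


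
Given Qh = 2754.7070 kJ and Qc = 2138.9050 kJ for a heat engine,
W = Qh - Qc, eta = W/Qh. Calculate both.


W = 2754.7070 - 2138.9050 = 615.8020 kJ
eta = 615.8020 / 2754.7070 = 0.2235 = 22.3545%

W = 615.8020 kJ, eta = 22.3545%


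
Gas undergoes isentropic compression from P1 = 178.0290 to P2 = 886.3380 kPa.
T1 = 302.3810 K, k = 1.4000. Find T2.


(k-1)/k = 0.2857
(P2/P1)^exp = 1.5819
T2 = 302.3810 * 1.5819 = 478.3308 K

478.3308 K


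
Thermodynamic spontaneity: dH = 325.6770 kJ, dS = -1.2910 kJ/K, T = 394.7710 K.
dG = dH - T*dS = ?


T*dS = 394.7710 * -1.2910 = -509.6494 kJ
dG = 325.6770 + 509.6494 = 835.3264 kJ (non-spontaneous)

dG = 835.3264 kJ, non-spontaneous


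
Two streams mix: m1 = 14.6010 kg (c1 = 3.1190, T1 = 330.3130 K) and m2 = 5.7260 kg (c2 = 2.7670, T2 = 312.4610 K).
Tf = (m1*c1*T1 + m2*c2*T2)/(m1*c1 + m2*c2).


num = 19993.2082
den = 61.3844
Tf = 325.7052 K

325.7052 K


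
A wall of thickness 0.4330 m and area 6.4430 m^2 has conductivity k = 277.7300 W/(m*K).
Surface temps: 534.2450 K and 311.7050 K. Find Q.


dT = 222.5400 K
Q = 277.7300 * 6.4430 * 222.5400 / 0.4330 = 919668.0793 W

919668.0793 W


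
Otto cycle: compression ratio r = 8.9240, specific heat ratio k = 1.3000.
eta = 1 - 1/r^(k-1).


r^(k-1) = 1.9283
eta = 1 - 1/1.9283 = 0.4814 = 48.1400%

48.1400%


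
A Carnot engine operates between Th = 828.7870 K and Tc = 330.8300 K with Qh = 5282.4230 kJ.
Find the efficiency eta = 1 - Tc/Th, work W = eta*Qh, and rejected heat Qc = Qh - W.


eta = 1 - 330.8300/828.7870 = 0.6008
W = 0.6008 * 5282.4230 = 3173.8185 kJ
Qc = 5282.4230 - 3173.8185 = 2108.6045 kJ

eta = 60.0826%, W = 3173.8185 kJ, Qc = 2108.6045 kJ


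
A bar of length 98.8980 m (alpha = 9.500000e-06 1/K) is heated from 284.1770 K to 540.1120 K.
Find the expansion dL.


dT = 255.9350 K
dL = 9.500000e-06 * 98.8980 * 255.9350 = 0.240459 m
L_final = 99.138459 m

dL = 0.240459 m


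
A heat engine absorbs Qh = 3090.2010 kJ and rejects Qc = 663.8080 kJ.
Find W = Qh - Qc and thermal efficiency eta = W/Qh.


W = 3090.2010 - 663.8080 = 2426.3930 kJ
eta = 2426.3930 / 3090.2010 = 0.7852 = 78.5189%

W = 2426.3930 kJ, eta = 78.5189%


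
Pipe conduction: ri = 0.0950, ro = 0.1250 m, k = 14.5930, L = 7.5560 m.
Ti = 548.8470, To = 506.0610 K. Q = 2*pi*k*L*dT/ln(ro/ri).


dT = 42.7860 K
ln(ro/ri) = 0.2744
Q = 2*pi*14.5930*7.5560*42.7860 / 0.2744 = 108012.9103 W

108012.9103 W


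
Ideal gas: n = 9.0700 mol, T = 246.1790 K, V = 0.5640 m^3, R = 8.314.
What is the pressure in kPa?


P = nRT/V = 9.0700 * 8.314 * 246.1790 / 0.5640
= 18563.8611 / 0.5640 = 32914.6474 Pa = 32.9146 kPa

32.9146 kPa


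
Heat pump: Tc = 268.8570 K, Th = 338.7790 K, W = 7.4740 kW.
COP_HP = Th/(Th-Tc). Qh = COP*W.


COP = 338.7790 / 69.9220 = 4.8451
Qh = 4.8451 * 7.4740 = 36.2123 kW

COP = 4.8451, Qh = 36.2123 kW


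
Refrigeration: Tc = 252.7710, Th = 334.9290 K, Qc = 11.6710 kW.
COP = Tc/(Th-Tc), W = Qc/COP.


COP = 252.7710 / 82.1580 = 3.0766
W = 11.6710 / 3.0766 = 3.7934 kW

COP = 3.0766, W = 3.7934 kW


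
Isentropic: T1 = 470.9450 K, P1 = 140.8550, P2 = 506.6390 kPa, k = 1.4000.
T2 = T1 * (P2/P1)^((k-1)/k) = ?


(k-1)/k = 0.2857
(P2/P1)^exp = 1.4416
T2 = 470.9450 * 1.4416 = 678.9008 K

678.9008 K


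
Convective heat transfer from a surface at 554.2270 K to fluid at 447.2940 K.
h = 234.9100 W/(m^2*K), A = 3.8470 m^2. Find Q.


dT = 106.9330 K
Q = 234.9100 * 3.8470 * 106.9330 = 96635.2206 W

96635.2206 W


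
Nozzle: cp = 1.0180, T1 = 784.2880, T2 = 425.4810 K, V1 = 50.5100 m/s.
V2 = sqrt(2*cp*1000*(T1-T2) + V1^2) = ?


dT = 358.8070 K
2*cp*1000*dT = 730531.0520
V1^2 = 2551.2601
V2 = sqrt(733082.3121) = 856.2023 m/s

856.2023 m/s


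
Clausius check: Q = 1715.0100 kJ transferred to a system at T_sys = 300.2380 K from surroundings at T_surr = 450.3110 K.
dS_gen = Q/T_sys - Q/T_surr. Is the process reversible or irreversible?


dS_sys = 1715.0100/300.2380 = 5.7122 kJ/K
dS_surr = -1715.0100/450.3110 = -3.8085 kJ/K
dS_gen = 5.7122 - 3.8085 = 1.9037 kJ/K (irreversible)

dS_gen = 1.9037 kJ/K, irreversible


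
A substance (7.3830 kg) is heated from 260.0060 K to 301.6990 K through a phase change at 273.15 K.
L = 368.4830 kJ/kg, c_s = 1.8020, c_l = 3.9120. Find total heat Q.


Q1 (sensible, solid) = 7.3830 * 1.8020 * 13.1440 = 174.8700 kJ
Q2 (latent) = 7.3830 * 368.4830 = 2720.5100 kJ
Q3 (sensible, liquid) = 7.3830 * 3.9120 * 28.5490 = 824.5607 kJ
Q_total = 3719.9406 kJ

3719.9406 kJ


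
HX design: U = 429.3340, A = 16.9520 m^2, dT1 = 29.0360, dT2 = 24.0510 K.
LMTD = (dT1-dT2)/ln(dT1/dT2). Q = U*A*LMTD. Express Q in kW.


LMTD = 26.4653 K
Q = 429.3340 * 16.9520 * 26.4653 = 192616.2935 W = 192.6163 kW

192.6163 kW


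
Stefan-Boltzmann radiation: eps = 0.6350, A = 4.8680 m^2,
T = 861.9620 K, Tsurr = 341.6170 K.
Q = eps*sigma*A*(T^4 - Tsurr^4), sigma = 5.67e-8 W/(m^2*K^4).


T^4 = 5.5202e+11
Tsurr^4 = 1.3619e+10
Q = 0.6350 * 5.67e-8 * 4.8680 * 5.3840e+11 = 94364.9034 W

94364.9034 W


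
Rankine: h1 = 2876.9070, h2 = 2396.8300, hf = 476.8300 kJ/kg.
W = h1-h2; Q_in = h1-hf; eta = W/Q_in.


W = 480.0770 kJ/kg
Q_in = 2400.0770 kJ/kg
eta = 0.2000 = 20.0026%

eta = 20.0026%


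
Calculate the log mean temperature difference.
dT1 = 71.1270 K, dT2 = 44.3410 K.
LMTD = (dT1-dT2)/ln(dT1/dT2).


dT1/dT2 = 1.6041
ln(dT1/dT2) = 0.4726
LMTD = 26.7860 / 0.4726 = 56.6831 K

56.6831 K


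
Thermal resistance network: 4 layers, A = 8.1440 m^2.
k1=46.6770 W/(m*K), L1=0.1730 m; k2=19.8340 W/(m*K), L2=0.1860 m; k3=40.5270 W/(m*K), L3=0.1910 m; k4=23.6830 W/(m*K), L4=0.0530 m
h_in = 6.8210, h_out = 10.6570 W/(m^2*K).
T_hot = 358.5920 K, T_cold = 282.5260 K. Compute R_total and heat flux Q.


R_conv_in = 1/(6.8210*8.1440) = 0.0180
R_1 = 0.1730/(46.6770*8.1440) = 0.0005
R_2 = 0.1860/(19.8340*8.1440) = 0.0012
R_3 = 0.1910/(40.5270*8.1440) = 0.0006
R_4 = 0.0530/(23.6830*8.1440) = 0.0003
R_conv_out = 1/(10.6570*8.1440) = 0.0115
R_total = 0.0320 K/W
Q = 76.0660 / 0.0320 = 2378.2665 W

R_total = 0.0320 K/W, Q = 2378.2665 W


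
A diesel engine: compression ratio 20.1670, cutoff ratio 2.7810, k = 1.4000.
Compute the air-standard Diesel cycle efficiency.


r^(k-1) = 3.3255
rc^k = 4.1868
eta = 0.6157 = 61.5669%

61.5669%


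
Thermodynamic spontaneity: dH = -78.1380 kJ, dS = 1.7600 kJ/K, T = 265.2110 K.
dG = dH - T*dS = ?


T*dS = 265.2110 * 1.7600 = 466.7714 kJ
dG = -78.1380 - 466.7714 = -544.9094 kJ (spontaneous)

dG = -544.9094 kJ, spontaneous


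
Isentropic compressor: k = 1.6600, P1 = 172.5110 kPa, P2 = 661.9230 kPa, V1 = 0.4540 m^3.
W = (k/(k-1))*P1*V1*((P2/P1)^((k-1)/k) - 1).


(k-1)/k = 0.3976
(P2/P1)^exp = 1.7068
W = 2.5152 * 172.5110 * 0.4540 * (1.7068 - 1) = 139.2351 kJ

139.2351 kJ


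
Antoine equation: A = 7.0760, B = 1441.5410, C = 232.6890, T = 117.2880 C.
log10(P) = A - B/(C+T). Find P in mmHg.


C+T = 349.9770
B/(C+T) = 4.1190
log10(P) = 7.0760 - 4.1190 = 2.9570
P = 10^2.9570 = 905.8176 mmHg

905.8176 mmHg


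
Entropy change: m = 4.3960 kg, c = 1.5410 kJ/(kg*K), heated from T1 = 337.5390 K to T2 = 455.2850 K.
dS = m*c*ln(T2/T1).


T2/T1 = 1.3488
ln(T2/T1) = 0.2992
dS = 4.3960 * 1.5410 * 0.2992 = 2.0271 kJ/K

2.0271 kJ/K


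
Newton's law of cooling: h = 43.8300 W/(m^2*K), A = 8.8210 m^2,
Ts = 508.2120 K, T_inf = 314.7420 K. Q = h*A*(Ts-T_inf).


dT = 193.4700 K
Q = 43.8300 * 8.8210 * 193.4700 = 74800.2285 W

74800.2285 W


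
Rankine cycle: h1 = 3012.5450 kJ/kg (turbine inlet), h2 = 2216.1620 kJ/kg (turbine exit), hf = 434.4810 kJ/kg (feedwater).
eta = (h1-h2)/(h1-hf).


W = 796.3830 kJ/kg
Q_in = 2578.0640 kJ/kg
eta = 0.3089 = 30.8907%

eta = 30.8907%


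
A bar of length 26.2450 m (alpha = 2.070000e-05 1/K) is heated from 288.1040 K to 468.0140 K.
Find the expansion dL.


dT = 179.9100 K
dL = 2.070000e-05 * 26.2450 * 179.9100 = 0.097740 m
L_final = 26.342740 m

dL = 0.097740 m


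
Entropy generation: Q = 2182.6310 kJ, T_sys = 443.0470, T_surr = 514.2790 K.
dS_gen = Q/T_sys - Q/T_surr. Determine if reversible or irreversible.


dS_sys = 2182.6310/443.0470 = 4.9264 kJ/K
dS_surr = -2182.6310/514.2790 = -4.2441 kJ/K
dS_gen = 4.9264 - 4.2441 = 0.6823 kJ/K (irreversible)

dS_gen = 0.6823 kJ/K, irreversible


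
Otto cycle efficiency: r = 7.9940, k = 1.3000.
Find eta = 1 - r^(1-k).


r^(k-1) = 1.8656
eta = 1 - 1/1.8656 = 0.4640 = 46.3993%

46.3993%


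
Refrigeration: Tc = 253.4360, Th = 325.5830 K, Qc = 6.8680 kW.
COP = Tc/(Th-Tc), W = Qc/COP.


COP = 253.4360 / 72.1470 = 3.5128
W = 6.8680 / 3.5128 = 1.9552 kW

COP = 3.5128, W = 1.9552 kW


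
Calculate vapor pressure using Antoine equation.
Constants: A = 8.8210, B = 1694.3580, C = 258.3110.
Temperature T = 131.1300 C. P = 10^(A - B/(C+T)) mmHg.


C+T = 389.4410
B/(C+T) = 4.3507
log10(P) = 8.8210 - 4.3507 = 4.4703
P = 10^4.4703 = 29529.5101 mmHg

29529.5101 mmHg


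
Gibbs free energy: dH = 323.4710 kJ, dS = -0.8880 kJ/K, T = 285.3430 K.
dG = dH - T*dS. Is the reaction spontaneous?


T*dS = 285.3430 * -0.8880 = -253.3846 kJ
dG = 323.4710 + 253.3846 = 576.8556 kJ (non-spontaneous)

dG = 576.8556 kJ, non-spontaneous


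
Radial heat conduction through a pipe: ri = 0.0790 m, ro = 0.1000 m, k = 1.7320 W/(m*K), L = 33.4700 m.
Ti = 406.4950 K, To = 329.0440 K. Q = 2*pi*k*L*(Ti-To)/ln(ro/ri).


dT = 77.4510 K
ln(ro/ri) = 0.2357
Q = 2*pi*1.7320*33.4700*77.4510 / 0.2357 = 119676.7443 W

119676.7443 W


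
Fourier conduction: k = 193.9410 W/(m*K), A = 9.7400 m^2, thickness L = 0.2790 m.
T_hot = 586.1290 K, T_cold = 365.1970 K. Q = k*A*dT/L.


dT = 220.9320 K
Q = 193.9410 * 9.7400 * 220.9320 / 0.2790 = 1495832.6492 W

1495832.6492 W


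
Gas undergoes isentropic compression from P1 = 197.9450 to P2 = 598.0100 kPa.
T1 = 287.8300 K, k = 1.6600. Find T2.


(k-1)/k = 0.3976
(P2/P1)^exp = 1.5521
T2 = 287.8300 * 1.5521 = 446.7295 K

446.7295 K


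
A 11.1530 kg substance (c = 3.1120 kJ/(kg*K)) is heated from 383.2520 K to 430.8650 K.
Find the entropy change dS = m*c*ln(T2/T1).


T2/T1 = 1.1242
ln(T2/T1) = 0.1171
dS = 11.1530 * 3.1120 * 0.1171 = 4.0644 kJ/K

4.0644 kJ/K


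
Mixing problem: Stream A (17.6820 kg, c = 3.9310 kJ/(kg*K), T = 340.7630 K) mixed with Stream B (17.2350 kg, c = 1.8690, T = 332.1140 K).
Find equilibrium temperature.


num = 34383.8624
den = 101.7202
Tf = 338.0241 K

338.0241 K


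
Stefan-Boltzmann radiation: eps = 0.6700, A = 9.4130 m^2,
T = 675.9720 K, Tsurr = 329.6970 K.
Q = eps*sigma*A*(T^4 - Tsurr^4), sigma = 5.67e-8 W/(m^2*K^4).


T^4 = 2.0879e+11
Tsurr^4 = 1.1816e+10
Q = 0.6700 * 5.67e-8 * 9.4130 * 1.9698e+11 = 70437.0074 W

70437.0074 W


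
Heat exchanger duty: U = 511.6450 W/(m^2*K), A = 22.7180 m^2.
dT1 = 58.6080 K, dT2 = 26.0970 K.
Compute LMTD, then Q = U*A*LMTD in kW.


LMTD = 40.1841 K
Q = 511.6450 * 22.7180 * 40.1841 = 467082.2290 W = 467.0822 kW

467.0822 kW


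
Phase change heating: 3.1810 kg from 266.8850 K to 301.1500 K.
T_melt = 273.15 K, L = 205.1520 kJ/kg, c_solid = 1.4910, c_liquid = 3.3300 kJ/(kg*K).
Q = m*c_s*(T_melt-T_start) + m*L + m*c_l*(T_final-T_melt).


Q1 (sensible, solid) = 3.1810 * 1.4910 * 6.2650 = 29.7141 kJ
Q2 (latent) = 3.1810 * 205.1520 = 652.5885 kJ
Q3 (sensible, liquid) = 3.1810 * 3.3300 * 28.0000 = 296.5964 kJ
Q_total = 978.8990 kJ

978.8990 kJ


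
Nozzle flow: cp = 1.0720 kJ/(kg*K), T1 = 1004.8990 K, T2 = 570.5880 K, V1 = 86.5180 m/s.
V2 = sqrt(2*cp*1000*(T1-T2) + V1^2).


dT = 434.3110 K
2*cp*1000*dT = 931162.7840
V1^2 = 7485.3643
V2 = sqrt(938648.1483) = 968.8386 m/s

968.8386 m/s


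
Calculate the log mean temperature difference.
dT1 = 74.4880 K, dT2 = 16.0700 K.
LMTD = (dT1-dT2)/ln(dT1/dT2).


dT1/dT2 = 4.6352
ln(dT1/dT2) = 1.5337
LMTD = 58.4180 / 1.5337 = 38.0900 K

38.0900 K


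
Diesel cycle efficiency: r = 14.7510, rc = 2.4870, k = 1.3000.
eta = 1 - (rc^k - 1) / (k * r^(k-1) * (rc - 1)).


r^(k-1) = 2.2421
rc^k = 3.2687
eta = 0.4765 = 47.6543%

47.6543%


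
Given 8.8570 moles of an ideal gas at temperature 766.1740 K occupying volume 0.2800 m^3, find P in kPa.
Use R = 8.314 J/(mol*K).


P = nRT/V = 8.8570 * 8.314 * 766.1740 / 0.2800
= 56418.8299 / 0.2800 = 201495.8212 Pa = 201.4958 kPa

201.4958 kPa


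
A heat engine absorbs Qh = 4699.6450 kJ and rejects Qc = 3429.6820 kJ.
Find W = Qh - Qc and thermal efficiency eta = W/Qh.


W = 4699.6450 - 3429.6820 = 1269.9630 kJ
eta = 1269.9630 / 4699.6450 = 0.2702 = 27.0225%

W = 1269.9630 kJ, eta = 27.0225%


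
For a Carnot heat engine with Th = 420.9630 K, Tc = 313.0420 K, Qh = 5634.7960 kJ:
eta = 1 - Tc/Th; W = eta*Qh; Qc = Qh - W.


eta = 1 - 313.0420/420.9630 = 0.2564
W = 0.2564 * 5634.7960 = 1444.5755 kJ
Qc = 5634.7960 - 1444.5755 = 4190.2205 kJ

eta = 25.6367%, W = 1444.5755 kJ, Qc = 4190.2205 kJ


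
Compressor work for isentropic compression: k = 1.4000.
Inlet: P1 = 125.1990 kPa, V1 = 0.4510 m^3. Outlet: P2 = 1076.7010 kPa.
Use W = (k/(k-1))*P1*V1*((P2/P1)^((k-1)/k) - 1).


(k-1)/k = 0.2857
(P2/P1)^exp = 1.8493
W = 3.5000 * 125.1990 * 0.4510 * (1.8493 - 1) = 167.8367 kJ

167.8367 kJ


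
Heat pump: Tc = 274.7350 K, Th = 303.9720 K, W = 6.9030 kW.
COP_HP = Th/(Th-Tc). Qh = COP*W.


COP = 303.9720 / 29.2370 = 10.3968
Qh = 10.3968 * 6.9030 = 71.7693 kW

COP = 10.3968, Qh = 71.7693 kW


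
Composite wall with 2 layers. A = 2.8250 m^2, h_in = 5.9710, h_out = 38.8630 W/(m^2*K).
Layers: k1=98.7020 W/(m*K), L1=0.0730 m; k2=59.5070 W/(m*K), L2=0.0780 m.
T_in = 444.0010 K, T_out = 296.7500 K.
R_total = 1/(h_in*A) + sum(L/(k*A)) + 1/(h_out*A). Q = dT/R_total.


R_conv_in = 1/(5.9710*2.8250) = 0.0593
R_1 = 0.0730/(98.7020*2.8250) = 0.0003
R_2 = 0.0780/(59.5070*2.8250) = 0.0005
R_conv_out = 1/(38.8630*2.8250) = 0.0091
R_total = 0.0691 K/W
Q = 147.2510 / 0.0691 = 2130.4338 W

R_total = 0.0691 K/W, Q = 2130.4338 W


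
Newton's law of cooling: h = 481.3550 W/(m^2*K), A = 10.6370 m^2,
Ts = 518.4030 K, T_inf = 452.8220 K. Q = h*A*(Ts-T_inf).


dT = 65.5810 K
Q = 481.3550 * 10.6370 * 65.5810 = 335786.0744 W

335786.0744 W


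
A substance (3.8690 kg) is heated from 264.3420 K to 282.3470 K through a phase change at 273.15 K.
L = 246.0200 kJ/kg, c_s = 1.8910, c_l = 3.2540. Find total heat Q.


Q1 (sensible, solid) = 3.8690 * 1.8910 * 8.8080 = 64.4418 kJ
Q2 (latent) = 3.8690 * 246.0200 = 951.8514 kJ
Q3 (sensible, liquid) = 3.8690 * 3.2540 * 9.1970 = 115.7877 kJ
Q_total = 1132.0809 kJ

1132.0809 kJ


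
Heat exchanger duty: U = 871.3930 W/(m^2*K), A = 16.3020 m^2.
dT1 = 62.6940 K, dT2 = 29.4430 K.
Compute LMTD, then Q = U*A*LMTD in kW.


LMTD = 43.9939 K
Q = 871.3930 * 16.3020 * 43.9939 = 624952.8985 W = 624.9529 kW

624.9529 kW


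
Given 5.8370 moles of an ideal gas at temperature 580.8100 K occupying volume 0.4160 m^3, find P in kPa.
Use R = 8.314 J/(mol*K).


P = nRT/V = 5.8370 * 8.314 * 580.8100 / 0.4160
= 28186.0228 / 0.4160 = 67754.8625 Pa = 67.7549 kPa

67.7549 kPa


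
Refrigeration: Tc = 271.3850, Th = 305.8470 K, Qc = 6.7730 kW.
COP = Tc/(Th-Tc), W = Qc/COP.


COP = 271.3850 / 34.4620 = 7.8749
W = 6.7730 / 7.8749 = 0.8601 kW

COP = 7.8749, W = 0.8601 kW


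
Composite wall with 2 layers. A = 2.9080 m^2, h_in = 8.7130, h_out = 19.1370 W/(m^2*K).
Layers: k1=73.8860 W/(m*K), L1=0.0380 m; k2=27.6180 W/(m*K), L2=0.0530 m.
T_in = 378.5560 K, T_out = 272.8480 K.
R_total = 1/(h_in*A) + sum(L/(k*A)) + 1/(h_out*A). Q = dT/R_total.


R_conv_in = 1/(8.7130*2.9080) = 0.0395
R_1 = 0.0380/(73.8860*2.9080) = 0.0002
R_2 = 0.0530/(27.6180*2.9080) = 0.0007
R_conv_out = 1/(19.1370*2.9080) = 0.0180
R_total = 0.0583 K/W
Q = 105.7080 / 0.0583 = 1813.9996 W

R_total = 0.0583 K/W, Q = 1813.9996 W


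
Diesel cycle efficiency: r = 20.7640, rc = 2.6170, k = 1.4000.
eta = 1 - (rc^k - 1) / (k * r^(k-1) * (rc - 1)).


r^(k-1) = 3.3645
rc^k = 3.8453
eta = 0.6264 = 62.6441%

62.6441%


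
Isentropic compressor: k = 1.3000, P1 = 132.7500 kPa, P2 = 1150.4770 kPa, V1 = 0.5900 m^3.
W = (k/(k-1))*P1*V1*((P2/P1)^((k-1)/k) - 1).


(k-1)/k = 0.2308
(P2/P1)^exp = 1.6460
W = 4.3333 * 132.7500 * 0.5900 * (1.6460 - 1) = 219.2451 kJ

219.2451 kJ


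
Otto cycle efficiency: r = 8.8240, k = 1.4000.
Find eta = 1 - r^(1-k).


r^(k-1) = 2.3893
eta = 1 - 1/2.3893 = 0.5815 = 58.1463%

58.1463%


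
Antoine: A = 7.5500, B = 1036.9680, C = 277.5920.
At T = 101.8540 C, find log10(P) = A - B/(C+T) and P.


C+T = 379.4460
B/(C+T) = 2.7328
log10(P) = 7.5500 - 2.7328 = 4.8172
P = 10^4.8172 = 65637.5917 mmHg

65637.5917 mmHg


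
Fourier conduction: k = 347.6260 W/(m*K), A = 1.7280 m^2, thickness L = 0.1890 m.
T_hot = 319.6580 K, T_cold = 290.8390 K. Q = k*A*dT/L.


dT = 28.8190 K
Q = 347.6260 * 1.7280 * 28.8190 / 0.1890 = 91595.2795 W

91595.2795 W


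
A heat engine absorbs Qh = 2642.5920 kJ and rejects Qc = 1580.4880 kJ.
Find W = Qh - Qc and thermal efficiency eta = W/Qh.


W = 2642.5920 - 1580.4880 = 1062.1040 kJ
eta = 1062.1040 / 2642.5920 = 0.4019 = 40.1918%

W = 1062.1040 kJ, eta = 40.1918%


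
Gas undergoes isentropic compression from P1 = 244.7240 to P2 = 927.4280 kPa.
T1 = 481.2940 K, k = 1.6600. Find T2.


(k-1)/k = 0.3976
(P2/P1)^exp = 1.6984
T2 = 481.2940 * 1.6984 = 817.4434 K

817.4434 K


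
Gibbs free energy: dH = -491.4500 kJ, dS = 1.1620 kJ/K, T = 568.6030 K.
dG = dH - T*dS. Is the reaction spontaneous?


T*dS = 568.6030 * 1.1620 = 660.7167 kJ
dG = -491.4500 - 660.7167 = -1152.1667 kJ (spontaneous)

dG = -1152.1667 kJ, spontaneous


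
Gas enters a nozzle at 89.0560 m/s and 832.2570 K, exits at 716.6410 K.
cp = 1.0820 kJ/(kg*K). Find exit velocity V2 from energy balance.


dT = 115.6160 K
2*cp*1000*dT = 250193.0240
V1^2 = 7930.9711
V2 = sqrt(258123.9951) = 508.0590 m/s

508.0590 m/s


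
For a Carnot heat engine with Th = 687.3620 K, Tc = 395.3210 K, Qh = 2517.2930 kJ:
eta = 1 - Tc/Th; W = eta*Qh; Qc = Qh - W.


eta = 1 - 395.3210/687.3620 = 0.4249
W = 0.4249 * 2517.2930 = 1069.5278 kJ
Qc = 2517.2930 - 1069.5278 = 1447.7652 kJ

eta = 42.4872%, W = 1069.5278 kJ, Qc = 1447.7652 kJ


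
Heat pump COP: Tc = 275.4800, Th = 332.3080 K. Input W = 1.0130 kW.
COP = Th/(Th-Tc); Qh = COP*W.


COP = 332.3080 / 56.8280 = 5.8476
Qh = 5.8476 * 1.0130 = 5.9236 kW

COP = 5.8476, Qh = 5.9236 kW


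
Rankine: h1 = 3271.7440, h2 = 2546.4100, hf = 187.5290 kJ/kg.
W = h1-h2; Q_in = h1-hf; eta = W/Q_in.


W = 725.3340 kJ/kg
Q_in = 3084.2150 kJ/kg
eta = 0.2352 = 23.5176%

eta = 23.5176%


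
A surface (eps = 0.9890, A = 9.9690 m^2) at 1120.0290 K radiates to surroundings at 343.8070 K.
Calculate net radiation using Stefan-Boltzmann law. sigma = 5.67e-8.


T^4 = 1.5737e+12
Tsurr^4 = 1.3972e+10
Q = 0.9890 * 5.67e-8 * 9.9690 * 1.5597e+12 = 871916.4969 W

871916.4969 W


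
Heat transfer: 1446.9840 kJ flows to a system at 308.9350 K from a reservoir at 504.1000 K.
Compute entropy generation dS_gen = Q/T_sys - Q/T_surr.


dS_sys = 1446.9840/308.9350 = 4.6838 kJ/K
dS_surr = -1446.9840/504.1000 = -2.8704 kJ/K
dS_gen = 4.6838 - 2.8704 = 1.8134 kJ/K (irreversible)

dS_gen = 1.8134 kJ/K, irreversible


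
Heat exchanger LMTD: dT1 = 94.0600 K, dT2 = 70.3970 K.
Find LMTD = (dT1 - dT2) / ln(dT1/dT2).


dT1/dT2 = 1.3361
ln(dT1/dT2) = 0.2898
LMTD = 23.6630 / 0.2898 = 81.6579 K

81.6579 K


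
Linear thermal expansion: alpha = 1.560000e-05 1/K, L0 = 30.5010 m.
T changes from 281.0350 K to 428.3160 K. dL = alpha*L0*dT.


dT = 147.2810 K
dL = 1.560000e-05 * 30.5010 * 147.2810 = 0.070079 m
L_final = 30.571079 m

dL = 0.070079 m


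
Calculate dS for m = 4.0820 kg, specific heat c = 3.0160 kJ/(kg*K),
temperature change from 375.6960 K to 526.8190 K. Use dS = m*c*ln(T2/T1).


T2/T1 = 1.4022
ln(T2/T1) = 0.3381
dS = 4.0820 * 3.0160 * 0.3381 = 4.1622 kJ/K

4.1622 kJ/K


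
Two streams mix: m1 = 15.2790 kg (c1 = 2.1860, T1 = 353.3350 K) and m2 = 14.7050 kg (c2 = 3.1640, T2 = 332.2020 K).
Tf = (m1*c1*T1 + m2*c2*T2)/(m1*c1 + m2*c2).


num = 27257.5878
den = 79.9265
Tf = 341.0331 K

341.0331 K


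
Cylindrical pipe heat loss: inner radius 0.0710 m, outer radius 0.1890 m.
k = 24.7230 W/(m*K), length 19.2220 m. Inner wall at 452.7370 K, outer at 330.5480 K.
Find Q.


dT = 122.1890 K
ln(ro/ri) = 0.9791
Q = 2*pi*24.7230*19.2220*122.1890 / 0.9791 = 372648.3879 W

372648.3879 W


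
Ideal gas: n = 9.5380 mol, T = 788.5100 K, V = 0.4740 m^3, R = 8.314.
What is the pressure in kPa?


P = nRT/V = 9.5380 * 8.314 * 788.5100 / 0.4740
= 62528.0009 / 0.4740 = 131915.6137 Pa = 131.9156 kPa

131.9156 kPa


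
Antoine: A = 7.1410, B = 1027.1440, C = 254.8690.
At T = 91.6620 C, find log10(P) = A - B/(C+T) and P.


C+T = 346.5310
B/(C+T) = 2.9641
log10(P) = 7.1410 - 2.9641 = 4.1769
P = 10^4.1769 = 15028.8115 mmHg

15028.8115 mmHg


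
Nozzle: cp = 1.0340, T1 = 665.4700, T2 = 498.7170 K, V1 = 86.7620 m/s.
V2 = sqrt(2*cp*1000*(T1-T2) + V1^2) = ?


dT = 166.7530 K
2*cp*1000*dT = 344845.2040
V1^2 = 7527.6446
V2 = sqrt(352372.8486) = 593.6100 m/s

593.6100 m/s


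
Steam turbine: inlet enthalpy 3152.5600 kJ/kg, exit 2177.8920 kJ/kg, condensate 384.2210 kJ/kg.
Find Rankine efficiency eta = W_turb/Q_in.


W = 974.6680 kJ/kg
Q_in = 2768.3390 kJ/kg
eta = 0.3521 = 35.2077%

eta = 35.2077%


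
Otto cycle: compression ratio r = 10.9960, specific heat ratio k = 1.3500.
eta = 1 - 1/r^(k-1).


r^(k-1) = 2.3144
eta = 1 - 1/2.3144 = 0.5679 = 56.7916%

56.7916%


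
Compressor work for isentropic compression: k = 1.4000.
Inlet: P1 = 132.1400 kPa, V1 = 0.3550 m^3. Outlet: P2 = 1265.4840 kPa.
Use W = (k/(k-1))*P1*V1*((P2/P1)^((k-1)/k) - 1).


(k-1)/k = 0.2857
(P2/P1)^exp = 1.9070
W = 3.5000 * 132.1400 * 0.3550 * (1.9070 - 1) = 148.9138 kJ

148.9138 kJ


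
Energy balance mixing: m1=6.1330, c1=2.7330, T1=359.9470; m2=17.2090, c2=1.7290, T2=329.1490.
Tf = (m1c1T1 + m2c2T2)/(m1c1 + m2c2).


num = 15826.8658
den = 46.5159
Tf = 340.2467 K

340.2467 K


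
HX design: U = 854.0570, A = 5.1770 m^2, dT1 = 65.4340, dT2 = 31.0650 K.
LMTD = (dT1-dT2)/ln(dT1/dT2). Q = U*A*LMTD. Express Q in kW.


LMTD = 46.1353 K
Q = 854.0570 * 5.1770 * 46.1353 = 203985.2836 W = 203.9853 kW

203.9853 kW


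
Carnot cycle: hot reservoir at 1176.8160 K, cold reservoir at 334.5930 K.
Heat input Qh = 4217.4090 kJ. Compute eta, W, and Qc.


eta = 1 - 334.5930/1176.8160 = 0.7157
W = 0.7157 * 4217.4090 = 3018.3129 kJ
Qc = 4217.4090 - 3018.3129 = 1199.0961 kJ

eta = 71.5679%, W = 3018.3129 kJ, Qc = 1199.0961 kJ


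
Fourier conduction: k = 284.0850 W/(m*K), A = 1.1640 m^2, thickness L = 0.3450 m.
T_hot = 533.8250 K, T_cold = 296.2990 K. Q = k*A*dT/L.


dT = 237.5260 K
Q = 284.0850 * 1.1640 * 237.5260 / 0.3450 = 227663.4661 W

227663.4661 W


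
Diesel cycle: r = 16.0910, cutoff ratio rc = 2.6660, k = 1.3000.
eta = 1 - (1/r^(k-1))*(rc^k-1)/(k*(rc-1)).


r^(k-1) = 2.3013
rc^k = 3.5778
eta = 0.4828 = 48.2800%

48.2800%


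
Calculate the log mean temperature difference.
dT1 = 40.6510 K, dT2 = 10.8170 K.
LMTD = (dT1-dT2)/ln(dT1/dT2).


dT1/dT2 = 3.7581
ln(dT1/dT2) = 1.3239
LMTD = 29.8340 / 1.3239 = 22.5349 K

22.5349 K


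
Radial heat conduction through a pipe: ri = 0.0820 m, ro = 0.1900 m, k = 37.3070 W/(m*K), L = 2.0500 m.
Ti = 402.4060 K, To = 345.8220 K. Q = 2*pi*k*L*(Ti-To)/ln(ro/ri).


dT = 56.5840 K
ln(ro/ri) = 0.8403
Q = 2*pi*37.3070*2.0500*56.5840 / 0.8403 = 32357.9384 W

32357.9384 W


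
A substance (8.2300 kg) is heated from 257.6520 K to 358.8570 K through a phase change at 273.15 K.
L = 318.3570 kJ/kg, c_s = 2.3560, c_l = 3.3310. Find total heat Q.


Q1 (sensible, solid) = 8.2300 * 2.3560 * 15.4980 = 300.5044 kJ
Q2 (latent) = 8.2300 * 318.3570 = 2620.0781 kJ
Q3 (sensible, liquid) = 8.2300 * 3.3310 * 85.7070 = 2349.5828 kJ
Q_total = 5270.1653 kJ

5270.1653 kJ


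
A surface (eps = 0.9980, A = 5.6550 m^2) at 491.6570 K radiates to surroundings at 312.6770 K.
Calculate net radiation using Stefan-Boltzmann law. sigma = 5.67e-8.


T^4 = 5.8432e+10
Tsurr^4 = 9.5584e+09
Q = 0.9980 * 5.67e-8 * 5.6550 * 4.8873e+10 = 15639.3471 W

15639.3471 W


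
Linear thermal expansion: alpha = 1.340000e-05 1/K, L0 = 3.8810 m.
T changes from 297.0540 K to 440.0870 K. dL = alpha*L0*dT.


dT = 143.0330 K
dL = 1.340000e-05 * 3.8810 * 143.0330 = 0.007438 m
L_final = 3.888438 m

dL = 0.007438 m


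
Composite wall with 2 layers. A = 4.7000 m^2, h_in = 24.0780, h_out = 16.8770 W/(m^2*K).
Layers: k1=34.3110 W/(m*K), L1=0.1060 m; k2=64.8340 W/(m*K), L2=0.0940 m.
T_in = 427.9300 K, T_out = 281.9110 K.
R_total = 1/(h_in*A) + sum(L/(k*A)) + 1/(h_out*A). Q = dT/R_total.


R_conv_in = 1/(24.0780*4.7000) = 0.0088
R_1 = 0.1060/(34.3110*4.7000) = 0.0007
R_2 = 0.0940/(64.8340*4.7000) = 0.0003
R_conv_out = 1/(16.8770*4.7000) = 0.0126
R_total = 0.0224 K/W
Q = 146.0190 / 0.0224 = 6516.0334 W

R_total = 0.0224 K/W, Q = 6516.0334 W


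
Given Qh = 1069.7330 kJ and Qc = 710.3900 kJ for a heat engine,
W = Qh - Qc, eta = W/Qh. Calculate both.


W = 1069.7330 - 710.3900 = 359.3430 kJ
eta = 359.3430 / 1069.7330 = 0.3359 = 33.5918%

W = 359.3430 kJ, eta = 33.5918%


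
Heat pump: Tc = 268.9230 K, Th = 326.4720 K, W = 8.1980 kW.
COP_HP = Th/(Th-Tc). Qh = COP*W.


COP = 326.4720 / 57.5490 = 5.6729
Qh = 5.6729 * 8.1980 = 46.5068 kW

COP = 5.6729, Qh = 46.5068 kW


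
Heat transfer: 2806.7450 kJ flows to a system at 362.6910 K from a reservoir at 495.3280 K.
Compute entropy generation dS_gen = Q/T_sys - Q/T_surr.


dS_sys = 2806.7450/362.6910 = 7.7387 kJ/K
dS_surr = -2806.7450/495.3280 = -5.6664 kJ/K
dS_gen = 7.7387 - 5.6664 = 2.0722 kJ/K (irreversible)

dS_gen = 2.0722 kJ/K, irreversible


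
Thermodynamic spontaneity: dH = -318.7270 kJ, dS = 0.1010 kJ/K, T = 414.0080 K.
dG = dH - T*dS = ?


T*dS = 414.0080 * 0.1010 = 41.8148 kJ
dG = -318.7270 - 41.8148 = -360.5418 kJ (spontaneous)

dG = -360.5418 kJ, spontaneous


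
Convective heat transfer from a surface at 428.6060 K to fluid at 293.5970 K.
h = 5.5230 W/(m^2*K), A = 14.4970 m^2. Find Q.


dT = 135.0090 K
Q = 5.5230 * 14.4970 * 135.0090 = 10809.7563 W

10809.7563 W


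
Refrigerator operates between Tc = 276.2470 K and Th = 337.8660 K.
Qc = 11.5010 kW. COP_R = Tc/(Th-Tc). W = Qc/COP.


COP = 276.2470 / 61.6190 = 4.4831
W = 11.5010 / 4.4831 = 2.5654 kW

COP = 4.4831, W = 2.5654 kW


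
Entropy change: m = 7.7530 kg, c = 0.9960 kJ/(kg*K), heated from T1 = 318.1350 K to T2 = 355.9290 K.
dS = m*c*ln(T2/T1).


T2/T1 = 1.1188
ln(T2/T1) = 0.1123
dS = 7.7530 * 0.9960 * 0.1123 = 0.8668 kJ/K

0.8668 kJ/K


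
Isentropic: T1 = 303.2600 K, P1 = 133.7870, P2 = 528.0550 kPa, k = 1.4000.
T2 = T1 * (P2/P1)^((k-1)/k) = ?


(k-1)/k = 0.2857
(P2/P1)^exp = 1.4803
T2 = 303.2600 * 1.4803 = 448.9279 K

448.9279 K


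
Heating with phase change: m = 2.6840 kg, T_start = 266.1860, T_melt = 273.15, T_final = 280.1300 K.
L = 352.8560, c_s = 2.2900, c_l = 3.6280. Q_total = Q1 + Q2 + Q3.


Q1 (sensible, solid) = 2.6840 * 2.2900 * 6.9640 = 42.8033 kJ
Q2 (latent) = 2.6840 * 352.8560 = 947.0655 kJ
Q3 (sensible, liquid) = 2.6840 * 3.6280 * 6.9800 = 67.9681 kJ
Q_total = 1057.8369 kJ

1057.8369 kJ


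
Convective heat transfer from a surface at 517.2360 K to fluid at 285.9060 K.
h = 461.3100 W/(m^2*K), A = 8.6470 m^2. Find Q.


dT = 231.3300 K
Q = 461.3100 * 8.6470 * 231.3300 = 922763.2414 W

922763.2414 W


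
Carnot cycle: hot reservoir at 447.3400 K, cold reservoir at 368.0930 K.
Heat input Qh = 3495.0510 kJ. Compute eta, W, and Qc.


eta = 1 - 368.0930/447.3400 = 0.1772
W = 0.1772 * 3495.0510 = 619.1539 kJ
Qc = 3495.0510 - 619.1539 = 2875.8971 kJ

eta = 17.7152%, W = 619.1539 kJ, Qc = 2875.8971 kJ


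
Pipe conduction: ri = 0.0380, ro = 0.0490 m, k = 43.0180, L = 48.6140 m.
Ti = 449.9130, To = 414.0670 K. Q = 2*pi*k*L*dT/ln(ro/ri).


dT = 35.8460 K
ln(ro/ri) = 0.2542
Q = 2*pi*43.0180*48.6140*35.8460 / 0.2542 = 1852670.8732 W

1852670.8732 W


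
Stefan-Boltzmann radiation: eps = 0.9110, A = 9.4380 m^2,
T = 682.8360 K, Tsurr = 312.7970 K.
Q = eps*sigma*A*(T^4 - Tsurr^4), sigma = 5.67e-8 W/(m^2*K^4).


T^4 = 2.1740e+11
Tsurr^4 = 9.5730e+09
Q = 0.9110 * 5.67e-8 * 9.4380 * 2.0783e+11 = 101318.7103 W

101318.7103 W


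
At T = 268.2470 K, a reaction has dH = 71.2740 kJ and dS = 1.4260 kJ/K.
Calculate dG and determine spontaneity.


T*dS = 268.2470 * 1.4260 = 382.5202 kJ
dG = 71.2740 - 382.5202 = -311.2462 kJ (spontaneous)

dG = -311.2462 kJ, spontaneous


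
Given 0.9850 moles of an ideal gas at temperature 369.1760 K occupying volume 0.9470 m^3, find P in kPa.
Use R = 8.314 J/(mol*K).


P = nRT/V = 0.9850 * 8.314 * 369.1760 / 0.9470
= 3023.2893 / 0.9470 = 3192.4914 Pa = 3.1925 kPa

3.1925 kPa


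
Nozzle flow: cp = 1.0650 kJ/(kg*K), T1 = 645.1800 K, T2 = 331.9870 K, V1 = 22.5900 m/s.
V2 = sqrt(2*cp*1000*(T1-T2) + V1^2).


dT = 313.1930 K
2*cp*1000*dT = 667101.0900
V1^2 = 510.3081
V2 = sqrt(667611.3981) = 817.0749 m/s

817.0749 m/s


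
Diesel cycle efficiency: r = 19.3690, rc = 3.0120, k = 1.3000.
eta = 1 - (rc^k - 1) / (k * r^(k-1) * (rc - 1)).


r^(k-1) = 2.4329
rc^k = 4.1929
eta = 0.4983 = 49.8261%

49.8261%


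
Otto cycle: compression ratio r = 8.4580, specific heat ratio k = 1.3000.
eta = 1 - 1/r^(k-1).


r^(k-1) = 1.8975
eta = 1 - 1/1.8975 = 0.4730 = 47.2989%

47.2989%


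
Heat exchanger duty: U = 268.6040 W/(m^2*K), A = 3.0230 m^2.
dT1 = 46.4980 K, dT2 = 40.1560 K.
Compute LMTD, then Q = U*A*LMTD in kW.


LMTD = 43.2495 K
Q = 268.6040 * 3.0230 * 43.2495 = 35118.1811 W = 35.1182 kW

35.1182 kW


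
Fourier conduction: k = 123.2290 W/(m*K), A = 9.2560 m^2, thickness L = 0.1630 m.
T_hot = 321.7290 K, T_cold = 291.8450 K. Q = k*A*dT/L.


dT = 29.8840 K
Q = 123.2290 * 9.2560 * 29.8840 / 0.1630 = 209116.0628 W

209116.0628 W


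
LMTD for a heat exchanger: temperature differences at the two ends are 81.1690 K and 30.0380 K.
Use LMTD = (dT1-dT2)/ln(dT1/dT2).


dT1/dT2 = 2.7022
ln(dT1/dT2) = 0.9941
LMTD = 51.1310 / 0.9941 = 51.4360 K

51.4360 K


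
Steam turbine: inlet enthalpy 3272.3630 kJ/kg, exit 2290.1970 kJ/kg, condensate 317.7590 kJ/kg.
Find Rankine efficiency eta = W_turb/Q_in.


W = 982.1660 kJ/kg
Q_in = 2954.6040 kJ/kg
eta = 0.3324 = 33.2419%

eta = 33.2419%


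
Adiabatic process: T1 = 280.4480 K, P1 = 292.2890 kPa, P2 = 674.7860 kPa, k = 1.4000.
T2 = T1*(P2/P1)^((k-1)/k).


(k-1)/k = 0.2857
(P2/P1)^exp = 1.2700
T2 = 280.4480 * 1.2700 = 356.1785 K

356.1785 K


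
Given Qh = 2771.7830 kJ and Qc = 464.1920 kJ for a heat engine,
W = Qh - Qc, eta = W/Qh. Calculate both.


W = 2771.7830 - 464.1920 = 2307.5910 kJ
eta = 2307.5910 / 2771.7830 = 0.8325 = 83.2529%

W = 2307.5910 kJ, eta = 83.2529%


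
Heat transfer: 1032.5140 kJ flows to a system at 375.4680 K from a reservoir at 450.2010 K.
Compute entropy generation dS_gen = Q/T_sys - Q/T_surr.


dS_sys = 1032.5140/375.4680 = 2.7499 kJ/K
dS_surr = -1032.5140/450.2010 = -2.2935 kJ/K
dS_gen = 2.7499 - 2.2935 = 0.4565 kJ/K (irreversible)

dS_gen = 0.4565 kJ/K, irreversible


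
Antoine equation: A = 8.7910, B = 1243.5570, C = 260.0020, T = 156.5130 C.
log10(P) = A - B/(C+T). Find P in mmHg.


C+T = 416.5150
B/(C+T) = 2.9856
log10(P) = 8.7910 - 2.9856 = 5.8054
P = 10^5.8054 = 638816.9531 mmHg

638816.9531 mmHg


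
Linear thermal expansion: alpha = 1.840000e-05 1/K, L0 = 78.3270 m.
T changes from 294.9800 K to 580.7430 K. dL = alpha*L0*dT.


dT = 285.7630 K
dL = 1.840000e-05 * 78.3270 * 285.7630 = 0.411846 m
L_final = 78.738846 m

dL = 0.411846 m


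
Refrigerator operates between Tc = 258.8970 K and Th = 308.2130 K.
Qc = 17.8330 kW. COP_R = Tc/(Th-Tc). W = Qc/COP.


COP = 258.8970 / 49.3160 = 5.2498
W = 17.8330 / 5.2498 = 3.3969 kW

COP = 5.2498, W = 3.3969 kW


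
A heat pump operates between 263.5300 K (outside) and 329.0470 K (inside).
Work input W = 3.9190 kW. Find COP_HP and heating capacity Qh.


COP = 329.0470 / 65.5170 = 5.0223
Qh = 5.0223 * 3.9190 = 19.6825 kW

COP = 5.0223, Qh = 19.6825 kW


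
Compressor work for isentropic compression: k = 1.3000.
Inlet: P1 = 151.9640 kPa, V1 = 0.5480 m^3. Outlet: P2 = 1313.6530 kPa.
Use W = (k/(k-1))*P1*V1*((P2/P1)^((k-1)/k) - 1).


(k-1)/k = 0.2308
(P2/P1)^exp = 1.6450
W = 4.3333 * 151.9640 * 0.5480 * (1.6450 - 1) = 232.7638 kJ

232.7638 kJ


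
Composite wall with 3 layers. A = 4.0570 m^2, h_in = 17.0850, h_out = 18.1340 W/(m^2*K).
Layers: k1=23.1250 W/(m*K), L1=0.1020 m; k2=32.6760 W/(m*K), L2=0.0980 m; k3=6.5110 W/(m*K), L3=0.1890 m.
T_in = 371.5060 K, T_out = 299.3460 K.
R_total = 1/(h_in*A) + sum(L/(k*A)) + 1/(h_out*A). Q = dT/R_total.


R_conv_in = 1/(17.0850*4.0570) = 0.0144
R_1 = 0.1020/(23.1250*4.0570) = 0.0011
R_2 = 0.0980/(32.6760*4.0570) = 0.0007
R_3 = 0.1890/(6.5110*4.0570) = 0.0072
R_conv_out = 1/(18.1340*4.0570) = 0.0136
R_total = 0.0370 K/W
Q = 72.1600 / 0.0370 = 1950.2097 W

R_total = 0.0370 K/W, Q = 1950.2097 W


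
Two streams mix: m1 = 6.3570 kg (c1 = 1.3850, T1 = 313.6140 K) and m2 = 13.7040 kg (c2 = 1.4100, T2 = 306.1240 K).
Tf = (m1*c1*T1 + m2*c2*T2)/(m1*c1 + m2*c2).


num = 8676.3211
den = 28.1271
Tf = 308.4685 K

308.4685 K


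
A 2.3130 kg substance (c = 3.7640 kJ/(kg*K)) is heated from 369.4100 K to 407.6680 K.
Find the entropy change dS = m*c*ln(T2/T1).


T2/T1 = 1.1036
ln(T2/T1) = 0.0985
dS = 2.3130 * 3.7640 * 0.0985 = 0.8580 kJ/K

0.8580 kJ/K


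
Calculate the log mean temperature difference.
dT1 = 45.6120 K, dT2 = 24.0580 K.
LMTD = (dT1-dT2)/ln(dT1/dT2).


dT1/dT2 = 1.8959
ln(dT1/dT2) = 0.6397
LMTD = 21.5540 / 0.6397 = 33.6937 K

33.6937 K


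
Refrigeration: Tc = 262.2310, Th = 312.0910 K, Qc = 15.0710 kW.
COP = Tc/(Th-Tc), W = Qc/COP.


COP = 262.2310 / 49.8600 = 5.2593
W = 15.0710 / 5.2593 = 2.8656 kW

COP = 5.2593, W = 2.8656 kW


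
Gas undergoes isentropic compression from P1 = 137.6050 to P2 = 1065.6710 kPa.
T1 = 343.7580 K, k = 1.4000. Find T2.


(k-1)/k = 0.2857
(P2/P1)^exp = 1.7947
T2 = 343.7580 * 1.7947 = 616.9496 K

616.9496 K


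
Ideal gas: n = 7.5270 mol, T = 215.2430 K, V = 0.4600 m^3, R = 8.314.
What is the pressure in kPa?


P = nRT/V = 7.5270 * 8.314 * 215.2430 / 0.4600
= 13469.7946 / 0.4600 = 29282.1621 Pa = 29.2822 kPa

29.2822 kPa


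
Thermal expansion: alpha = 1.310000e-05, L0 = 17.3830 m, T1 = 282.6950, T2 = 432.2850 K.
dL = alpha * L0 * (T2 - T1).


dT = 149.5900 K
dL = 1.310000e-05 * 17.3830 * 149.5900 = 0.034064 m
L_final = 17.417064 m

dL = 0.034064 m


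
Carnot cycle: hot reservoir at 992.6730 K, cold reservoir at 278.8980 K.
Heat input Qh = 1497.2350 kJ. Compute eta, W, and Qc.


eta = 1 - 278.8980/992.6730 = 0.7190
W = 0.7190 * 1497.2350 = 1076.5770 kJ
Qc = 1497.2350 - 1076.5770 = 420.6580 kJ

eta = 71.9043%, W = 1076.5770 kJ, Qc = 420.6580 kJ


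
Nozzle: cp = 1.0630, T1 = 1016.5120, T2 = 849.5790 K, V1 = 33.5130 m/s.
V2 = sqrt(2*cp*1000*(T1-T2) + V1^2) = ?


dT = 166.9330 K
2*cp*1000*dT = 354899.5580
V1^2 = 1123.1212
V2 = sqrt(356022.6792) = 596.6764 m/s

596.6764 m/s


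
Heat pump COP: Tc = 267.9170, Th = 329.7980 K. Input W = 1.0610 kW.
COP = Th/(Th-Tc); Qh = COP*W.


COP = 329.7980 / 61.8810 = 5.3296
Qh = 5.3296 * 1.0610 = 5.6547 kW

COP = 5.3296, Qh = 5.6547 kW


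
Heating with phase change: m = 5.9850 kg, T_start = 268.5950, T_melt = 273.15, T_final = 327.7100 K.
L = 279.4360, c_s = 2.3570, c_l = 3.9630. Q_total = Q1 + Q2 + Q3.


Q1 (sensible, solid) = 5.9850 * 2.3570 * 4.5550 = 64.2558 kJ
Q2 (latent) = 5.9850 * 279.4360 = 1672.4245 kJ
Q3 (sensible, liquid) = 5.9850 * 3.9630 * 54.5600 = 1294.0844 kJ
Q_total = 3030.7646 kJ

3030.7646 kJ


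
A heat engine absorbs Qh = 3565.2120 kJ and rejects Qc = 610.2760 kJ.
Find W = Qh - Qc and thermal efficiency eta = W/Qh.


W = 3565.2120 - 610.2760 = 2954.9360 kJ
eta = 2954.9360 / 3565.2120 = 0.8288 = 82.8825%

W = 2954.9360 kJ, eta = 82.8825%
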